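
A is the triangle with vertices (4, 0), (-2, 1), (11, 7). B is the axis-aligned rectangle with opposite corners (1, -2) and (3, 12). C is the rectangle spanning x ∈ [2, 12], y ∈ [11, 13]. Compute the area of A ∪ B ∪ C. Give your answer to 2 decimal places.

By inclusion–exclusion:
Individual areas: |A| = 24.5, |B| = 28, |C| = 20.
|A∩B| = 5.0256.
|A∩C| = 0.
|B∩C|: x∈[2,3], y∈[11,12] → 1·1 = 1.
|A∩B∩C| = 0.
|A ∪ B ∪ C| = 72.5 − 6.0256 + 0 = 66.47.

66.47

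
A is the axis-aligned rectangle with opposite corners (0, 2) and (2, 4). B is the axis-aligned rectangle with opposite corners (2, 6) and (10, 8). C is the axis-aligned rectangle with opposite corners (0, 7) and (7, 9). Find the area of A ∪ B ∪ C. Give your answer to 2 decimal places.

By inclusion–exclusion:
Individual areas: |A| = 4, |B| = 16, |C| = 14.
|A∩B| = 0 (no overlap).
|A∩C| = 0 (no overlap).
|B∩C|: x∈[2,7], y∈[7,8] → 5·1 = 5.
|A∩B∩C| = 0.
|A ∪ B ∪ C| = 34 − 5 + 0 = 29.00.

29.00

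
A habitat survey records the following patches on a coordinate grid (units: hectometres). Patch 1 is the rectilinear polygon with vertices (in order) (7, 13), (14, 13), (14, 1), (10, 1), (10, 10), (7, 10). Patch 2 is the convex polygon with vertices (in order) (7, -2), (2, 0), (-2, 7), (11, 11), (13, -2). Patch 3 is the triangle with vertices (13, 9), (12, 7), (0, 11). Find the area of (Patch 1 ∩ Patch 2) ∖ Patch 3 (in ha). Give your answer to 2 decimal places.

|Patch 1 ∩ Patch 2| = 18.3173.
|(Patch 1 ∩ Patch 2) ∩ Patch 3| = 2.7491.
|(Patch 1 ∩ Patch 2) ∖ Patch 3| = 18.3173 − 2.7491 = 15.57.

15.57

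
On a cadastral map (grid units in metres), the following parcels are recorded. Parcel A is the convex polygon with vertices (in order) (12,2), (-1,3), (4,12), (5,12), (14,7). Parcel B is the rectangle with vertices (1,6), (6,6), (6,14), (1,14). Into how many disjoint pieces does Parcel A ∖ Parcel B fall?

1

Parcel A ∖ Parcel B is a single connected region.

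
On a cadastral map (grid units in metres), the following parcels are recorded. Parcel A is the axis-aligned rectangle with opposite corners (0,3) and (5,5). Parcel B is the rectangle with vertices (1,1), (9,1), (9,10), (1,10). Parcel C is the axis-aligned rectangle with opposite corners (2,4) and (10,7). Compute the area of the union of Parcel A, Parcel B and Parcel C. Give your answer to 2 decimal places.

By inclusion–exclusion:
Individual areas: |Parcel A| = 10, |Parcel B| = 72, |Parcel C| = 24.
|Parcel A∩Parcel B|: x∈[1,5], y∈[3,5] → 4·2 = 8.
|Parcel A∩Parcel C|: x∈[2,5], y∈[4,5] → 3·1 = 3.
|Parcel B∩Parcel C|: x∈[2,9], y∈[4,7] → 7·3 = 21.
|Parcel A∩Parcel B∩Parcel C| = 3.
|Parcel A ∪ Parcel B ∪ Parcel C| = 106 − 32 + 3 = 77.00.

77.00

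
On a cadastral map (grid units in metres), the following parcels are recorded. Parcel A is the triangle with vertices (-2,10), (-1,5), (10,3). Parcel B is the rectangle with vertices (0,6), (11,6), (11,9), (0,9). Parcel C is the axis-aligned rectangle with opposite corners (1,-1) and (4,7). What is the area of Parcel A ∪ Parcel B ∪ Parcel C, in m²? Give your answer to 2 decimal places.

By inclusion–exclusion:
Individual areas: |Parcel A| = 26.5, |Parcel B| = 33, |Parcel C| = 24.
|Parcel A∩Parcel B| = 6.881.
|Parcel A∩Parcel C| = 7.6948.
|Parcel B∩Parcel C|: x∈[1,4], y∈[6,7] → 3·1 = 3.
|Parcel A∩Parcel B∩Parcel C| = 2.7857.
|Parcel A ∪ Parcel B ∪ Parcel C| = 83.5 − 17.5758 + 2.7857 = 68.71.

68.71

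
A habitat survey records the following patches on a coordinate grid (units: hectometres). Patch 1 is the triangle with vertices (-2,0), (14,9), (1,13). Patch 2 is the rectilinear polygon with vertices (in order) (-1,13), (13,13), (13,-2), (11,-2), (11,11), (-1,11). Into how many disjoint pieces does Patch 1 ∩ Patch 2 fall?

Patch 1 ∩ Patch 2 splits into 2 disjoint pieces (area 3.4808, area 6.9615).

2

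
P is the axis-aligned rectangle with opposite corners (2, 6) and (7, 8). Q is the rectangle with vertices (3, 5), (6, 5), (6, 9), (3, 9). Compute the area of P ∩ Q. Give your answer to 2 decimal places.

|P∩Q|: x∈[3,6], y∈[6,8] → 3·2 = 6.

6.00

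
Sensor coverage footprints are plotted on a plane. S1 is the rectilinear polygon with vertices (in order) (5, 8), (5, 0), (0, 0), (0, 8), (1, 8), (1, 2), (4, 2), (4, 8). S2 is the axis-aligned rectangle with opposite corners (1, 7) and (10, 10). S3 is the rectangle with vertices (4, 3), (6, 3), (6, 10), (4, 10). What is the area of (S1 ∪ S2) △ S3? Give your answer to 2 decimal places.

|S1 ∪ S2| = 48.
|(S1 ∪ S2) ∩ S3| = 10.
|(S1 ∪ S2) △ S3| = 48 + 14 − 20 = 42.00.

42.00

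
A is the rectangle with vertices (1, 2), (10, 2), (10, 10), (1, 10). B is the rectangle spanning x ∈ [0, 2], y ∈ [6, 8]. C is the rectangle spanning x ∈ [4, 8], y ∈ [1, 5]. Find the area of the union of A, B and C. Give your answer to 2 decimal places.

By inclusion–exclusion:
Individual areas: |A| = 72, |B| = 4, |C| = 16.
|A∩B|: x∈[1,2], y∈[6,8] → 1·2 = 2.
|A∩C|: x∈[4,8], y∈[2,5] → 4·3 = 12.
|B∩C| = 0 (no overlap).
|A∩B∩C| = 0.
|A ∪ B ∪ C| = 92 − 14 + 0 = 78.00.

78.00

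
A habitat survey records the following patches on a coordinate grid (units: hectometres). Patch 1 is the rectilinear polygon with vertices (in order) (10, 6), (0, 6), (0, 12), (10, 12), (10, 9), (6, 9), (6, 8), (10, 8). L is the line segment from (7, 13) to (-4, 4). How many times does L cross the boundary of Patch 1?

2

The segment meets the boundary at (0,7.273), (5.778,12).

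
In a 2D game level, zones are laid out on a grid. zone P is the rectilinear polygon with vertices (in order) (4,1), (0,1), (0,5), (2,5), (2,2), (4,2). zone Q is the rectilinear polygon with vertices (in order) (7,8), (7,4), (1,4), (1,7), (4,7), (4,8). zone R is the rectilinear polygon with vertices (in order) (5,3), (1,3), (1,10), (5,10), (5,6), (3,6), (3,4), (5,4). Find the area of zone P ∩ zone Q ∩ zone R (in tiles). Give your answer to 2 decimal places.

1.00

The intersection is the polygon with vertices (2,4), (1,4), (1,5), (2,5).
By the shoelace formula its area is 1.00.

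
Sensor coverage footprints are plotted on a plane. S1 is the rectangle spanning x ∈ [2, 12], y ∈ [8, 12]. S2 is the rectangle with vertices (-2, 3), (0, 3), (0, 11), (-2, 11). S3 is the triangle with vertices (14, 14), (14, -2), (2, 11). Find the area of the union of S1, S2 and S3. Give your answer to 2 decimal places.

118.15

By inclusion–exclusion:
Individual areas: |S1| = 40, |S2| = 16, |S3| = 96.
|S1∩S2| = 0 (no overlap).
|S1∩S3| = 33.8462.
|S2∩S3| = 0.
|S1∩S2∩S3| = 0.
|S1 ∪ S2 ∪ S3| = 152 − 33.8462 + 0 = 118.15.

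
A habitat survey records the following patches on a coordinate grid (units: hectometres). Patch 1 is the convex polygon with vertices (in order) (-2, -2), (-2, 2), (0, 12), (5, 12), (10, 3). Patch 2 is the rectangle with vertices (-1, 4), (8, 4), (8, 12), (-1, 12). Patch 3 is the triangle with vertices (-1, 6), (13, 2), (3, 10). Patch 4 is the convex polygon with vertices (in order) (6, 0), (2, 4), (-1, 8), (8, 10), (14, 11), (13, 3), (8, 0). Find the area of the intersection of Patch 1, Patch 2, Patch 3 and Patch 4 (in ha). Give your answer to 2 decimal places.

The intersection is the polygon with vertices (6,4), (0.909,5.455), (-0.143,6.857), (1.571,8.571), (4.087,9.13), (8,6), (8,4).
By the shoelace formula its area is 26.55.

26.55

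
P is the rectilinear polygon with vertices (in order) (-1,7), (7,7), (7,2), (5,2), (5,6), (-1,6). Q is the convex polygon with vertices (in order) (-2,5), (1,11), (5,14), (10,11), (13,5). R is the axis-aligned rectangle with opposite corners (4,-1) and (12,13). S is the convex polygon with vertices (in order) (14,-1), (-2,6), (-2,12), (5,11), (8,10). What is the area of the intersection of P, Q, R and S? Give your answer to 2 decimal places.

5.00

The intersection is the polygon with vertices (5,5), (5,6), (4,6), (4,7), (7,7), (7,5).
By the shoelace formula its area is 5.00.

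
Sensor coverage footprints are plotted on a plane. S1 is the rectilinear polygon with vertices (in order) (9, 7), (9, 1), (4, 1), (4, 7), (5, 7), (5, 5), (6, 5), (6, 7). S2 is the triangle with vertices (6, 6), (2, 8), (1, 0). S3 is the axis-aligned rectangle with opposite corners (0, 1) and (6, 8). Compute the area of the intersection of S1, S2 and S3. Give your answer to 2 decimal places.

2.57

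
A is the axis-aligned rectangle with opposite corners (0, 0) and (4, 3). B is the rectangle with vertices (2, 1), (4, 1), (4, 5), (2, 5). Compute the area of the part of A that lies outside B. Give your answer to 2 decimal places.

|A∩B|: x∈[2,4], y∈[1,3] → 2·2 = 4.
|A| = 12.
|A ∖ B| = |A| − |A∩B| = 12 − 4 = 8.00.

8.00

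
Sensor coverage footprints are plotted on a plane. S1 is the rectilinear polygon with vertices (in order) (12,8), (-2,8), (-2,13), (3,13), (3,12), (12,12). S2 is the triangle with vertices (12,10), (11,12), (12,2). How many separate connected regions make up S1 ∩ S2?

1

S1 ∩ S2 is a single connected region.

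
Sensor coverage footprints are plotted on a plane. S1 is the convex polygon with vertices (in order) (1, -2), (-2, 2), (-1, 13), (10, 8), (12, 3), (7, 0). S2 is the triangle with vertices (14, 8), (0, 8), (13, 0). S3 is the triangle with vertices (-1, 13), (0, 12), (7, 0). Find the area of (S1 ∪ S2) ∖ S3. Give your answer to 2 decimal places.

149.03

|S1 ∪ S2| = 151.5316.
|(S1 ∪ S2) ∩ S3| = 2.5.
|(S1 ∪ S2) ∖ S3| = 151.5316 − 2.5 = 149.03.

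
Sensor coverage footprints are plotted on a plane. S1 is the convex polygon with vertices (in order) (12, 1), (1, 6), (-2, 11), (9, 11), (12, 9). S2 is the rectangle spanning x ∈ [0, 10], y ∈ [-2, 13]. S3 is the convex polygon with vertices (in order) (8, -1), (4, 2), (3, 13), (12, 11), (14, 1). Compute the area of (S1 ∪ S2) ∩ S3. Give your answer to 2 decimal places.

|S1 ∪ S2| = 169.7576.
|(S1 ∪ S2) ∩ S3| = 93.81.

93.81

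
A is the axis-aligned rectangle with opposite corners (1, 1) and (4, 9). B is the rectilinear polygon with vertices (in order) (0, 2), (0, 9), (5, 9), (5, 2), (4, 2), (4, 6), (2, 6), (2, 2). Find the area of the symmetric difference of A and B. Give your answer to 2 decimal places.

|A| = 24, |B| = 27, |A∩B| = 13.
|A △ B| = |A| + |B| − 2·|A∩B| = 24 + 27 − 26 = 25.00.

25.00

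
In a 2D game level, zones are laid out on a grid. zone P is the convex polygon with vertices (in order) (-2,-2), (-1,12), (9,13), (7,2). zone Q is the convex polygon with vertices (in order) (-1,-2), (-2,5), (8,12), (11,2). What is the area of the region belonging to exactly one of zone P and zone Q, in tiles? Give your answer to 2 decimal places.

64.64

|zone P| = 115, |zone Q| = 104.5, |zone P∩zone Q| = 77.4297.
|zone P △ zone Q| = |zone P| + |zone Q| − 2·|zone P∩zone Q| = 115 + 104.5 − 154.8595 = 64.64.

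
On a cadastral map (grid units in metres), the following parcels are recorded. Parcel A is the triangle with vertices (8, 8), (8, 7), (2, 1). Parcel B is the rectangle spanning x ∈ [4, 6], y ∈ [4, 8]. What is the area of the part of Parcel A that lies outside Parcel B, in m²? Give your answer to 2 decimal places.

|Parcel A| = 3, |Parcel A∩Parcel B| = 0.6905.
|Parcel A ∖ Parcel B| = |Parcel A| − |Parcel A∩Parcel B| = 3 − 0.6905 = 2.31.

2.31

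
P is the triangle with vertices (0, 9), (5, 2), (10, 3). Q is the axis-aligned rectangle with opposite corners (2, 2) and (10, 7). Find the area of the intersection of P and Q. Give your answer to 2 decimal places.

17.87

The intersection is the polygon with vertices (2,6.2), (2,7), (3.333,7), (10,3), (5,2).
By the shoelace formula its area is 17.87.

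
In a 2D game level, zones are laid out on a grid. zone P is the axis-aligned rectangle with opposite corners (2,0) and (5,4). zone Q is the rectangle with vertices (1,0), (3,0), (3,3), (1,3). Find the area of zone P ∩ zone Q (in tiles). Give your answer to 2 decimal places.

|zone P∩zone Q|: x∈[2,3], y∈[0,3] → 1·3 = 3.

3.00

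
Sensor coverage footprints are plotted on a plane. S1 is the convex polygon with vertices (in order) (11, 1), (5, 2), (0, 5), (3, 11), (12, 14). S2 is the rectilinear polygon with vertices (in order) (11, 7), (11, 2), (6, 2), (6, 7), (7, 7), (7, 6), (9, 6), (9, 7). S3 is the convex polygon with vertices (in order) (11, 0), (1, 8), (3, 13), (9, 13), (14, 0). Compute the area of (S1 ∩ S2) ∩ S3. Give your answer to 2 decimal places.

|S1 ∩ S2| = 23.
|(S1 ∩ S2) ∩ S3| = 20.50.

20.50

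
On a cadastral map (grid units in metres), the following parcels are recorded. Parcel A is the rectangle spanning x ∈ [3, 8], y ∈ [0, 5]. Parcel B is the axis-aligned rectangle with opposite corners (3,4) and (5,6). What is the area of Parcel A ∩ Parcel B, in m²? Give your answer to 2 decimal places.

|Parcel A∩Parcel B|: x∈[3,5], y∈[4,5] → 2·1 = 2.

2.00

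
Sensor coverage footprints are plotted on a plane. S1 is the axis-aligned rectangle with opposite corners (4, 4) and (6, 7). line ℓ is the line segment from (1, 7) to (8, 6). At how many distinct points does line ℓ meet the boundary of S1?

2

The segment meets the boundary at (6,6.286), (4,6.571).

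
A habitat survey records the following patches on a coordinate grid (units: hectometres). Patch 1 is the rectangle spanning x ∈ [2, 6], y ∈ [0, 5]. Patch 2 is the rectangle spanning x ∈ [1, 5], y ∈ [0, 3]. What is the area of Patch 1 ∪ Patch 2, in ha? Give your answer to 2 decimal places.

23.00

By inclusion–exclusion:
Individual areas: |Patch 1| = 20, |Patch 2| = 12.
|Patch 1∩Patch 2|: x∈[2,5], y∈[0,3] → 3·3 = 9.
|Patch 1 ∪ Patch 2| = 32 − 9 = 23.00.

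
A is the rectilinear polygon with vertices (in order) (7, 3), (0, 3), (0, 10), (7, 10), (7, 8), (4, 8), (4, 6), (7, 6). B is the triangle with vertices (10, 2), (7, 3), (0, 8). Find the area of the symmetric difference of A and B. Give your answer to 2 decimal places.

|A| = 43, |B| = 4, |A∩B| = 2.8.
|A △ B| = |A| + |B| − 2·|A∩B| = 43 + 4 − 5.6 = 41.40.

41.40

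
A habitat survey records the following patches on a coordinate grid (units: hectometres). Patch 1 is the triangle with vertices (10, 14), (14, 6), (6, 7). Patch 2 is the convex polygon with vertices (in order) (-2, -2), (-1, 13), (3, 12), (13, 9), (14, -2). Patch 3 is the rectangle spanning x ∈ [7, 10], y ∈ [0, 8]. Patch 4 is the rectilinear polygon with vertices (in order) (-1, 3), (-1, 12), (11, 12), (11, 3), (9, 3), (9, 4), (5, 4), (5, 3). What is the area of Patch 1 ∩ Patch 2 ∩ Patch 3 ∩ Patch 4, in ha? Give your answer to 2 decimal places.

3.94

The intersection is the polygon with vertices (7,8), (10,8), (10,6.5), (7,6.875).
By the shoelace formula its area is 3.94.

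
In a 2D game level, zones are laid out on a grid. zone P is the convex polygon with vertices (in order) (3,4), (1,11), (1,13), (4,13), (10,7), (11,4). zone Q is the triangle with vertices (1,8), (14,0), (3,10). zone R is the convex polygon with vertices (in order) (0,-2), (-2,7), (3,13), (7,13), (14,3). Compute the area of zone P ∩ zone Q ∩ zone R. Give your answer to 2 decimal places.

The intersection is the polygon with vertices (3,10), (9.6,4), (7.5,4), (2.04,7.36), (1.667,8.667).
By the shoelace formula its area is 16.24.

16.24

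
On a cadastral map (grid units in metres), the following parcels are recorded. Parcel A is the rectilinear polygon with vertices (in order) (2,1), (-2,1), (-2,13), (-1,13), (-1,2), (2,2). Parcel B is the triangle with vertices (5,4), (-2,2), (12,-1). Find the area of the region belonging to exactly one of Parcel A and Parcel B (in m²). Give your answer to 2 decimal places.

|Parcel A| = 15, |Parcel B| = 24.5, |Parcel A∩Parcel B| = 1.8571.
|Parcel A △ Parcel B| = |Parcel A| + |Parcel B| − 2·|Parcel A∩Parcel B| = 15 + 24.5 − 3.7143 = 35.79.

35.79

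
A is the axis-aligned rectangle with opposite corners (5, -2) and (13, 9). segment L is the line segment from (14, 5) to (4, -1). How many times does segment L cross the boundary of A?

The segment meets the boundary at (5,-0.4), (13,4.4).

2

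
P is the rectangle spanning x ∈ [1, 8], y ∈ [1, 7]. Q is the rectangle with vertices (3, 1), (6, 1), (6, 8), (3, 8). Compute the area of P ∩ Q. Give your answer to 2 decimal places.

|P∩Q|: x∈[3,6], y∈[1,7] → 3·6 = 18.

18.00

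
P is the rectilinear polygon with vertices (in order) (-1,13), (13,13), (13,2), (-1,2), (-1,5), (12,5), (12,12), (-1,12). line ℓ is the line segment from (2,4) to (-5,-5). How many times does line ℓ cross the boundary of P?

1

The segment meets the boundary at (0.444,2).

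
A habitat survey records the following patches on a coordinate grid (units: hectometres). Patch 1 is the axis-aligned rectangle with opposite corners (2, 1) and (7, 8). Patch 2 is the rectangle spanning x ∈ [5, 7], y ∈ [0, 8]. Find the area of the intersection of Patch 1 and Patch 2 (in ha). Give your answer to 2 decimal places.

|Patch 1∩Patch 2|: x∈[5,7], y∈[1,8] → 2·7 = 14.

14.00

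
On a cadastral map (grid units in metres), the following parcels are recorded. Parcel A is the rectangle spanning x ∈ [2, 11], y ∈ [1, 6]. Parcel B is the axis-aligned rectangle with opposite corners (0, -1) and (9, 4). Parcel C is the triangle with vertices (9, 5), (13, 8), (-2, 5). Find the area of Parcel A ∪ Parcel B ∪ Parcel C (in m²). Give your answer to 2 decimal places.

77.93

By inclusion–exclusion:
Individual areas: |Parcel A| = 45, |Parcel B| = 45, |Parcel C| = 16.5.
|Parcel A∩Parcel B|: x∈[2,9], y∈[1,4] → 7·3 = 21.
|Parcel A∩Parcel C| = 7.5667.
|Parcel B∩Parcel C| = 0.
|Parcel A∩Parcel B∩Parcel C| = 0.
|Parcel A ∪ Parcel B ∪ Parcel C| = 106.5 − 28.5667 + 0 = 77.93.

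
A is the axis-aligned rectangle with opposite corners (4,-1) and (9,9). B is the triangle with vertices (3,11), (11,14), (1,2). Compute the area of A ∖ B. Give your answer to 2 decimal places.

|A| = 50, |A∩B| = 4.8167.
|A ∖ B| = |A| − |A∩B| = 50 − 4.8167 = 45.18.

45.18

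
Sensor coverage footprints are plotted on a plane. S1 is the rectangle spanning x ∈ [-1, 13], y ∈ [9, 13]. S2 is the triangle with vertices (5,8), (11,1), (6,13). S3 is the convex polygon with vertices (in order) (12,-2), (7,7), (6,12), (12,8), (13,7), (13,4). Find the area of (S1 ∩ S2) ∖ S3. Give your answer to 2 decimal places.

|S1 ∩ S2| = 4.9333.
|(S1 ∩ S2) ∩ S3| = 2.1449.
|(S1 ∩ S2) ∖ S3| = 4.9333 − 2.1449 = 2.79.

2.79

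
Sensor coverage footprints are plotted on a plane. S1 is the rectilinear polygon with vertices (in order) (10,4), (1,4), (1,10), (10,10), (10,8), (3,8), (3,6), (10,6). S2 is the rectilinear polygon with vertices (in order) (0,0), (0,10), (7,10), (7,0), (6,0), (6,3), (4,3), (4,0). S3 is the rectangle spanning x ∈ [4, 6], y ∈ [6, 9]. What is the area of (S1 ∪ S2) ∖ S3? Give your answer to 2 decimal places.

|S1 ∪ S2| = 76.
|(S1 ∪ S2) ∩ S3| = 6.
|(S1 ∪ S2) ∖ S3| = 76 − 6 = 70.00.

70.00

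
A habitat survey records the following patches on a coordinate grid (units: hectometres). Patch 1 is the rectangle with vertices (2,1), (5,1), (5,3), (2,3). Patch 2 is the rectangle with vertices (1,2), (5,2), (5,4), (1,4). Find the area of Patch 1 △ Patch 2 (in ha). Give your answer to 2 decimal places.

8.00

|Patch 1∩Patch 2|: x∈[2,5], y∈[2,3] → 3·1 = 3.
|Patch 1 △ Patch 2| = |Patch 1| + |Patch 2| − 2·|Patch 1∩Patch 2| = 6 + 8 − 6 = 8.00.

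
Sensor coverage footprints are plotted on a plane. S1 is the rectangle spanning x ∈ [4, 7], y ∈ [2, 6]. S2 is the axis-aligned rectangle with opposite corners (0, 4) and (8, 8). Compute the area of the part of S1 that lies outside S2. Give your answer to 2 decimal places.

|S1∩S2|: x∈[4,7], y∈[4,6] → 3·2 = 6.
|S1| = 12.
|S1 ∖ S2| = |S1| − |S1∩S2| = 12 − 6 = 6.00.

6.00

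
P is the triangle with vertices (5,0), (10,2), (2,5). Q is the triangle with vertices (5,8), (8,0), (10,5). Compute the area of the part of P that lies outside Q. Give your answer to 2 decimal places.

13.11

|P| = 15.5, |P∩Q| = 2.3876.
|P ∖ Q| = |P| − |P∩Q| = 15.5 − 2.3876 = 13.11.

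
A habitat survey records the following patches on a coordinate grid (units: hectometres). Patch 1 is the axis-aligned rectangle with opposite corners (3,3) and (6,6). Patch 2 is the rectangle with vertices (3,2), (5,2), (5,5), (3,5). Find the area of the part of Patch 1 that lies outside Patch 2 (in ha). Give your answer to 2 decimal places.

5.00

|Patch 1∩Patch 2|: x∈[3,5], y∈[3,5] → 2·2 = 4.
|Patch 1| = 9.
|Patch 1 ∖ Patch 2| = |Patch 1| − |Patch 1∩Patch 2| = 9 − 4 = 5.00.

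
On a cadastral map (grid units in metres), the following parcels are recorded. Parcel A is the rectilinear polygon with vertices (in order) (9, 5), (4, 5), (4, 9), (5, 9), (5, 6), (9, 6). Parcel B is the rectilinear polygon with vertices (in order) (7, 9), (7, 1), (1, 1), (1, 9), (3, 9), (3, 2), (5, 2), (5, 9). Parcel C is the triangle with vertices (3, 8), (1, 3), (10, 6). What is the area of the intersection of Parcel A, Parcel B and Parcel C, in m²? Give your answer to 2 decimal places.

2.00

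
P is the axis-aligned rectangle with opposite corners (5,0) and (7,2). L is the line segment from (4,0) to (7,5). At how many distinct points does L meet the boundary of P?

2

The segment meets the boundary at (5.2,2), (5,1.667).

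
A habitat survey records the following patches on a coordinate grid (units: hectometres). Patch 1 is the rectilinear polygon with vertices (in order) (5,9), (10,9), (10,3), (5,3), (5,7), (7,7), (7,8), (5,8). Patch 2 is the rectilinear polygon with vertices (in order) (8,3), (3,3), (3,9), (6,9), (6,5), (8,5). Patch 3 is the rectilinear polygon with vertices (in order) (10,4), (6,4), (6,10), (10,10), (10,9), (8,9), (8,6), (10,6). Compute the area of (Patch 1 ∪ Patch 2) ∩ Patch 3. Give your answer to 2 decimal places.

|Patch 1 ∪ Patch 2| = 41.
|(Patch 1 ∪ Patch 2) ∩ Patch 3| = 13.00.

13.00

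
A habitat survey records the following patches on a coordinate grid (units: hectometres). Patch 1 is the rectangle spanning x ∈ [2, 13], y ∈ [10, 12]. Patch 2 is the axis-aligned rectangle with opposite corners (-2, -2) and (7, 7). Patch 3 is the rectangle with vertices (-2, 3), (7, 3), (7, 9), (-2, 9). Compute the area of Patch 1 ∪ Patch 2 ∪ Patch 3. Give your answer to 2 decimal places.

121.00

By inclusion–exclusion:
Individual areas: |Patch 1| = 22, |Patch 2| = 81, |Patch 3| = 54.
|Patch 1∩Patch 2| = 0 (no overlap).
|Patch 1∩Patch 3| = 0 (no overlap).
|Patch 2∩Patch 3|: x∈[-2,7], y∈[3,7] → 9·4 = 36.
|Patch 1∩Patch 2∩Patch 3| = 0.
|Patch 1 ∪ Patch 2 ∪ Patch 3| = 157 − 36 + 0 = 121.00.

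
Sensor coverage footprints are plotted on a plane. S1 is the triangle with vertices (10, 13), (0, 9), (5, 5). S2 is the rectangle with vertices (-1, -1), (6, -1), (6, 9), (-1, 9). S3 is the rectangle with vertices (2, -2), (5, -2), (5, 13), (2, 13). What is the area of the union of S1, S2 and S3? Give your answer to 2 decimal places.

By inclusion–exclusion:
Individual areas: |S1| = 30, |S2| = 70, |S3| = 45.
|S1∩S2| = 13.2.
|S1∩S3| = 12.6.
|S2∩S3|: x∈[2,5], y∈[-1,9] → 3·10 = 30.
|S1∩S2∩S3| = 8.4.
|S1 ∪ S2 ∪ S3| = 145 − 55.8 + 8.4 = 97.60.

97.60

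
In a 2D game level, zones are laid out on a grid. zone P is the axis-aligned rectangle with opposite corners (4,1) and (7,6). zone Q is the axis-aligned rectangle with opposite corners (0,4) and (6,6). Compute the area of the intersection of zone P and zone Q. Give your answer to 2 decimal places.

4.00

|zone P∩zone Q|: x∈[4,6], y∈[4,6] → 2·2 = 4.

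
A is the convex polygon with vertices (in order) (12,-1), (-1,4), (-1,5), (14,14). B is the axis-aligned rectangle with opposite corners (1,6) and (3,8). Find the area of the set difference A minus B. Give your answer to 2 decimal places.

|A| = 110, |A∩B| = 1.6.
|A ∖ B| = |A| − |A∩B| = 110 − 1.6 = 108.40.

108.40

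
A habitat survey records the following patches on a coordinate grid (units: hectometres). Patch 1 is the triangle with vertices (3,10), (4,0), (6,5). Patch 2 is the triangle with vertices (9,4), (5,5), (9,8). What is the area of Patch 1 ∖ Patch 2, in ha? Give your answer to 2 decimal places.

12.13

|Patch 1| = 12.5, |Patch 1∩Patch 2| = 0.3723.
|Patch 1 ∖ Patch 2| = |Patch 1| − |Patch 1∩Patch 2| = 12.5 − 0.3723 = 12.13.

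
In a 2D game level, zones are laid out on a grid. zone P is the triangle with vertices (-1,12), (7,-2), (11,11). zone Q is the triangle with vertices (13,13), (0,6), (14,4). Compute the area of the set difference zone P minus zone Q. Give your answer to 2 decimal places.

|zone P| = 80, |zone P∩zone Q| = 32.4977.
|zone P ∖ zone Q| = |zone P| − |zone P∩zone Q| = 80 − 32.4977 = 47.50.

47.50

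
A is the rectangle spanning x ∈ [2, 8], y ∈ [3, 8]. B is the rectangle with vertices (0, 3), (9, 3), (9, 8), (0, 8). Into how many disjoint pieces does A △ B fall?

A △ B splits into 2 disjoint pieces (area 5, area 10).

2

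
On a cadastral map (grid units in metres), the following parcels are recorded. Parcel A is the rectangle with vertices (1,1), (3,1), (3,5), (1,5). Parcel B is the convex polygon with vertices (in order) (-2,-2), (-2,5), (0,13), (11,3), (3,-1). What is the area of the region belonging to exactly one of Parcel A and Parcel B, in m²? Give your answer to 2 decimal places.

97.50

|Parcel A| = 8, |Parcel B| = 105.5, |Parcel A∩Parcel B| = 8.
|Parcel A △ Parcel B| = |Parcel A| + |Parcel B| − 2·|Parcel A∩Parcel B| = 8 + 105.5 − 16 = 97.50.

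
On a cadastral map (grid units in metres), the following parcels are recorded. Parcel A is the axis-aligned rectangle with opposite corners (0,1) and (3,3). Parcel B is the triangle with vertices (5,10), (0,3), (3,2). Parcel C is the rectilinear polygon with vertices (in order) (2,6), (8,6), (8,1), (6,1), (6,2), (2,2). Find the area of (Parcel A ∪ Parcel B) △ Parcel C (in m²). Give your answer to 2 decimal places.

31.53

|Parcel A ∪ Parcel B| = 17.5.
|(Parcel A ∪ Parcel B) ∩ Parcel C| = 5.9857.
|(Parcel A ∪ Parcel B) △ Parcel C| = 17.5 + 26 − 11.9714 = 31.53.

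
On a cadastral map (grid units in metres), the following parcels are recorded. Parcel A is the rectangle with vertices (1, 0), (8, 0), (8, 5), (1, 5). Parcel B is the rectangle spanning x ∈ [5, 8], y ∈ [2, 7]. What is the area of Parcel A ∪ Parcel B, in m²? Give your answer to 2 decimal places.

41.00

By inclusion–exclusion:
Individual areas: |Parcel A| = 35, |Parcel B| = 15.
|Parcel A∩Parcel B|: x∈[5,8], y∈[2,5] → 3·3 = 9.
|Parcel A ∪ Parcel B| = 50 − 9 = 41.00.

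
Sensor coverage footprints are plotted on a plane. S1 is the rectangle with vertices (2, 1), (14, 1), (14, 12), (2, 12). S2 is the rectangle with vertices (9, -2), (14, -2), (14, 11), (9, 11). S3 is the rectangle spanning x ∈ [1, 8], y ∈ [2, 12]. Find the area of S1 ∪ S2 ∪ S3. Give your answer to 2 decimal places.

By inclusion–exclusion:
Individual areas: |S1| = 132, |S2| = 65, |S3| = 70.
|S1∩S2|: x∈[9,14], y∈[1,11] → 5·10 = 50.
|S1∩S3|: x∈[2,8], y∈[2,12] → 6·10 = 60.
|S2∩S3| = 0 (no overlap).
|S1∩S2∩S3| = 0.
|S1 ∪ S2 ∪ S3| = 267 − 110 + 0 = 157.00.

157.00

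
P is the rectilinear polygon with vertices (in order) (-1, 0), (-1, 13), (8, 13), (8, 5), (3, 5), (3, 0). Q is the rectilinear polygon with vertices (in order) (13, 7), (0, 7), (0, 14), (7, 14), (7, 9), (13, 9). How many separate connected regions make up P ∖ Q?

2

P ∖ Q splits into 2 disjoint pieces (area 44, area 4).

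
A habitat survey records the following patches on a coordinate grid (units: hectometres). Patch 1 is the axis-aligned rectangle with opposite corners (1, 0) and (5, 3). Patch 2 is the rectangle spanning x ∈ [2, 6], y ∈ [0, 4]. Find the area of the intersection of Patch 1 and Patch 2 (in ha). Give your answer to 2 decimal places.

9.00

|Patch 1∩Patch 2|: x∈[2,5], y∈[0,3] → 3·3 = 9.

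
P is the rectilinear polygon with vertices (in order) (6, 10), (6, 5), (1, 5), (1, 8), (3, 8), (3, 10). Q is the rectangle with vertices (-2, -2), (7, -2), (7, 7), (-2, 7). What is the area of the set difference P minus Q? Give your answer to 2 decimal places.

11.00

|P| = 21, |P∩Q| = 10.
|P ∖ Q| = |P| − |P∩Q| = 21 − 10 = 11.00.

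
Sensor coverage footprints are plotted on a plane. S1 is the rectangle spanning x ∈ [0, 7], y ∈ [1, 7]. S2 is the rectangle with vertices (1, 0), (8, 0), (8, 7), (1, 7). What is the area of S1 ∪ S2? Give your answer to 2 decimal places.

55.00

By inclusion–exclusion:
Individual areas: |S1| = 42, |S2| = 49.
|S1∩S2|: x∈[1,7], y∈[1,7] → 6·6 = 36.
|S1 ∪ S2| = 91 − 36 = 55.00.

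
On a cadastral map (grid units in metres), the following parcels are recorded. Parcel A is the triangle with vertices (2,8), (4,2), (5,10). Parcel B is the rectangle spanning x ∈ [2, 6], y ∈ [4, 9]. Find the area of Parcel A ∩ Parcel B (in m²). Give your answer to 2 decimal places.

The intersection is the polygon with vertices (2,8), (3.5,9), (4.875,9), (4.25,4), (3.333,4).
By the shoelace formula its area is 9.40.

9.40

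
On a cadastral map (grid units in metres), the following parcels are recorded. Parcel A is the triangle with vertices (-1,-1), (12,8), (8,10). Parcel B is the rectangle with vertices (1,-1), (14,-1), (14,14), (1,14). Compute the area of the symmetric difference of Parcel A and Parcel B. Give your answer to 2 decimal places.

166.12

|Parcel A| = 31, |Parcel B| = 195, |Parcel A∩Parcel B| = 29.9402.
|Parcel A △ Parcel B| = |Parcel A| + |Parcel B| − 2·|Parcel A∩Parcel B| = 31 + 195 − 59.8803 = 166.12.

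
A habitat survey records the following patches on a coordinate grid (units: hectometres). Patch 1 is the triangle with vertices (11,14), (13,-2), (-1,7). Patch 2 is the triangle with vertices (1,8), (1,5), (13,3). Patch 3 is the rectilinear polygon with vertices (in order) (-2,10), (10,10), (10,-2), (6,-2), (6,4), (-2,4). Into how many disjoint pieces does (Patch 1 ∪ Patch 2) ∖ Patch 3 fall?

(Patch 1 ∪ Patch 2) ∖ Patch 3 splits into 2 disjoint pieces (area 38.874, area 1.75).

2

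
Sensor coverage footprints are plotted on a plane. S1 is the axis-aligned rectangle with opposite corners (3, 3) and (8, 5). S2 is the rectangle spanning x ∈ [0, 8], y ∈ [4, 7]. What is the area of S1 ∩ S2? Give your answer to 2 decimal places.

5.00

|S1∩S2|: x∈[3,8], y∈[4,5] → 5·1 = 5.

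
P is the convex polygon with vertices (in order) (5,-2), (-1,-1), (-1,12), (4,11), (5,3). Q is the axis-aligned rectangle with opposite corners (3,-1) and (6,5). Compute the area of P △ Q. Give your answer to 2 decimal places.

68.00

|P| = 73.5, |Q| = 18, |P∩Q| = 11.75.
|P △ Q| = |P| + |Q| − 2·|P∩Q| = 73.5 + 18 − 23.5 = 68.00.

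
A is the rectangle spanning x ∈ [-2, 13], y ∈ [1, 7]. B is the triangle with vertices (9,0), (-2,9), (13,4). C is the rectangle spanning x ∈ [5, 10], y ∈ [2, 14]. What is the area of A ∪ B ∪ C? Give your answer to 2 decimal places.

By inclusion–exclusion:
Individual areas: |A| = 90, |B| = 40, |C| = 60.
|A∩B| = 35.3333.
|A∩C|: x∈[5,10], y∈[2,7] → 5·5 = 25.
|B∩C| = 18.1768.
|A∩B∩C| = 18.1768.
|A ∪ B ∪ C| = 190 − 78.5101 + 18.1768 = 129.67.

129.67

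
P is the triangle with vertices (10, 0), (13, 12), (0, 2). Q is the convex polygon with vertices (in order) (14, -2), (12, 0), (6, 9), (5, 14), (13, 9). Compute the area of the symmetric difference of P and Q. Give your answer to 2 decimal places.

|P| = 63, |Q| = 59, |P∩Q| = 21.334.
|P △ Q| = |P| + |Q| − 2·|P∩Q| = 63 + 59 − 42.668 = 79.33.

79.33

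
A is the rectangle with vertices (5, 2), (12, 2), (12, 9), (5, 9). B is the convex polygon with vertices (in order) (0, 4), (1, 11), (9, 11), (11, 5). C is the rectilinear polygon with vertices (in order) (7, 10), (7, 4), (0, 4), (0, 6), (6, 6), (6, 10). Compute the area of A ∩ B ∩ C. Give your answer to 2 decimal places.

5.91

The intersection is the polygon with vertices (7,9), (7,4.636), (5,4.455), (5,6), (6,6), (6,9).
By the shoelace formula its area is 5.91.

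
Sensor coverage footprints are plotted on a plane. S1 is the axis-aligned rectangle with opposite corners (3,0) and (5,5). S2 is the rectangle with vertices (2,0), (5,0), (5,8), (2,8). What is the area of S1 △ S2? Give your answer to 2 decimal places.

14.00

|S1∩S2|: x∈[3,5], y∈[0,5] → 2·5 = 10.
|S1 △ S2| = |S1| + |S2| − 2·|S1∩S2| = 10 + 24 − 20 = 14.00.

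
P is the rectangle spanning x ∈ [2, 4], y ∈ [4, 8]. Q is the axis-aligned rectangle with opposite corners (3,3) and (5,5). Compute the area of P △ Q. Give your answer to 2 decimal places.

10.00

|P∩Q|: x∈[3,4], y∈[4,5] → 1·1 = 1.
|P △ Q| = |P| + |Q| − 2·|P∩Q| = 8 + 4 − 2 = 10.00.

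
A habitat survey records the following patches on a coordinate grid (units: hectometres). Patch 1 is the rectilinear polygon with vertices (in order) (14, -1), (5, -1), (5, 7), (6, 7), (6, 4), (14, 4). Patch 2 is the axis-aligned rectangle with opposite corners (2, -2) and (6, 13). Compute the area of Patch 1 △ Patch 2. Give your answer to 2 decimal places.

|Patch 1| = 48, |Patch 2| = 60, |Patch 1∩Patch 2| = 8.
|Patch 1 △ Patch 2| = |Patch 1| + |Patch 2| − 2·|Patch 1∩Patch 2| = 48 + 60 − 16 = 92.00.

92.00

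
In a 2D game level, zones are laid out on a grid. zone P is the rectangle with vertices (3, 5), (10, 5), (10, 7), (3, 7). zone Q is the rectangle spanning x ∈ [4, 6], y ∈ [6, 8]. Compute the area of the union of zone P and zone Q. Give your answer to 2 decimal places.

By inclusion–exclusion:
Individual areas: |zone P| = 14, |zone Q| = 4.
|zone P∩zone Q|: x∈[4,6], y∈[6,7] → 2·1 = 2.
|zone P ∪ zone Q| = 18 − 2 = 16.00.

16.00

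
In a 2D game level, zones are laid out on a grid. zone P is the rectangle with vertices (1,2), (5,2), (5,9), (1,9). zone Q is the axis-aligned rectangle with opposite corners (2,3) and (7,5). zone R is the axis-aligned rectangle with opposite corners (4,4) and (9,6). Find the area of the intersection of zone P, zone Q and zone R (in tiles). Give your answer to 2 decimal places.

The intersection is the polygon with vertices (5,5), (5,4), (4,4), (4,5).
By the shoelace formula its area is 1.00.

1.00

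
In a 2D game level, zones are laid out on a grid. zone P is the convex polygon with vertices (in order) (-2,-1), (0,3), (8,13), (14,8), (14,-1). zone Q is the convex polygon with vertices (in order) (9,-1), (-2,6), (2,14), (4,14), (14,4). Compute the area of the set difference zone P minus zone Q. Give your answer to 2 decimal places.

|zone P| = 145, |zone P∩zone Q| = 80.5181.
|zone P ∖ zone Q| = |zone P| − |zone P∩zone Q| = 145 − 80.5181 = 64.48.

64.48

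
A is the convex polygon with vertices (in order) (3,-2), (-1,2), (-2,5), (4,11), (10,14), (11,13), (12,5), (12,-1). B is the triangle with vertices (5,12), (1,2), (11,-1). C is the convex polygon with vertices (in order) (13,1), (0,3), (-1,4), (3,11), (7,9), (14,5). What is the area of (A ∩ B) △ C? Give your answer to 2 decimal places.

62.75

|A ∩ B| = 55.8906.
|(A ∩ B) ∩ C| = 39.8219.
|(A ∩ B) △ C| = 55.8906 + 86.5 − 79.6438 = 62.75.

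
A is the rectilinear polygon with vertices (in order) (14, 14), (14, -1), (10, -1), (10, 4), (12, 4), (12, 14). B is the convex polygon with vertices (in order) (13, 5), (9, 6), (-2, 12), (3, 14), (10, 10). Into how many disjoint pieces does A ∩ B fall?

1

A ∩ B is a single connected region.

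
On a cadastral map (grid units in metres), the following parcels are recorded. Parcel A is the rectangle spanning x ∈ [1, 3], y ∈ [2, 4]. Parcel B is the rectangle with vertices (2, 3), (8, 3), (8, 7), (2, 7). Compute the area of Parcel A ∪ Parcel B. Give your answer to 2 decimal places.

By inclusion–exclusion:
Individual areas: |Parcel A| = 4, |Parcel B| = 24.
|Parcel A∩Parcel B|: x∈[2,3], y∈[3,4] → 1·1 = 1.
|Parcel A ∪ Parcel B| = 28 − 1 = 27.00.

27.00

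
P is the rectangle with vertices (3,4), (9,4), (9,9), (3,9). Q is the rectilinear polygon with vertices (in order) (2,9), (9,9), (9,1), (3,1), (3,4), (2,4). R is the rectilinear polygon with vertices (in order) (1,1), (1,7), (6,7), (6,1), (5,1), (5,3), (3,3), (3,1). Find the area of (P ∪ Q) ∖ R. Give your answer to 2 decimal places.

|P ∪ Q| = 53.
|(P ∪ Q) ∩ R| = 17.
|(P ∪ Q) ∖ R| = 53 − 17 = 36.00.

36.00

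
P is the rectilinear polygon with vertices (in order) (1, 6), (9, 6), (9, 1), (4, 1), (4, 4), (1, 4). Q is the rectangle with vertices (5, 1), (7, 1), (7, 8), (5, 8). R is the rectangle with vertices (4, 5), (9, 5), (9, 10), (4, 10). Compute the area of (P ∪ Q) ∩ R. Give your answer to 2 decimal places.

9.00

The region (P ∪ Q) ∩ R is the polygon with vertices (5,8), (7,8), (7,6), (9,6), (9,5), (4,5), (4,6), (5,6).
By the shoelace formula its area is 9.00.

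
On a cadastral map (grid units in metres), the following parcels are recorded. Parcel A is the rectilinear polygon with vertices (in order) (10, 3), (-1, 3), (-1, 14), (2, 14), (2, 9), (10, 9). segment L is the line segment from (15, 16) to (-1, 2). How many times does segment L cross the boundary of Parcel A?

The segment meets the boundary at (0.143,3), (7,9).

2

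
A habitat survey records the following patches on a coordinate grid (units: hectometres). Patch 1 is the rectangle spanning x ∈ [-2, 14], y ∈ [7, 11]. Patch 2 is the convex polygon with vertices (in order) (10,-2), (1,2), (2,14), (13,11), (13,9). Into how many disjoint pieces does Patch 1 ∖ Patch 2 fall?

Patch 1 ∖ Patch 2 splits into 2 disjoint pieces (area 4.5455, area 14.3333).

2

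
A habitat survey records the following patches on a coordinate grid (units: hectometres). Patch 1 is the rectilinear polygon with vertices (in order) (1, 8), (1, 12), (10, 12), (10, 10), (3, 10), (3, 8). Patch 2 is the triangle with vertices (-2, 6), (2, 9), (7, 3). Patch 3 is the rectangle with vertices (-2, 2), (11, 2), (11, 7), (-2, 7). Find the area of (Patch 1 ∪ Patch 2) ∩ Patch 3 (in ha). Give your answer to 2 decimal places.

The region (Patch 1 ∪ Patch 2) ∩ Patch 3 is the polygon with vertices (7,3), (-2,6), (-0.667,7), (3.667,7).
By the shoelace formula its area is 15.17.

15.17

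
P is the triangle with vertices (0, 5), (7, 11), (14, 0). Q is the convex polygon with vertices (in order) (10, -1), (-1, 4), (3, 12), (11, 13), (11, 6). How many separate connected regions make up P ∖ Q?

1

P ∖ Q is a single connected region.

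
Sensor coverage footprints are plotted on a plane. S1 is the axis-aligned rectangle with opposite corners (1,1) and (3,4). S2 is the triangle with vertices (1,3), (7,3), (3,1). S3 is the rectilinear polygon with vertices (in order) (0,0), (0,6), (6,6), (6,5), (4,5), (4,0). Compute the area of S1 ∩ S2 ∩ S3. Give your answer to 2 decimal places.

The intersection is the polygon with vertices (1,3), (3,3), (3,1).
By the shoelace formula its area is 2.00.

2.00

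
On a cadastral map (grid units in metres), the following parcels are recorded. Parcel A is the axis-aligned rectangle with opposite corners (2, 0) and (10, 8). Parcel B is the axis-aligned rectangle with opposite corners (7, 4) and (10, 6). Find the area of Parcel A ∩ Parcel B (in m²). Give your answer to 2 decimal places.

|Parcel A∩Parcel B|: x∈[7,10], y∈[4,6] → 3·2 = 6.

6.00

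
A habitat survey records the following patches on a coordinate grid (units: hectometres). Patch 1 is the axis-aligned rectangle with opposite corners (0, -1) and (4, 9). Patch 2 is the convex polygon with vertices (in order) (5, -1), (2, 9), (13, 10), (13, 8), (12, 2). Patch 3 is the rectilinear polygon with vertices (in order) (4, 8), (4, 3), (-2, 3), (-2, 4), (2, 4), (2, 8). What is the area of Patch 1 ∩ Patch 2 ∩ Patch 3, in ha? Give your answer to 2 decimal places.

4.75

The intersection is the polygon with vertices (4,3), (3.8,3), (2.3,8), (4,8).
By the shoelace formula its area is 4.75.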